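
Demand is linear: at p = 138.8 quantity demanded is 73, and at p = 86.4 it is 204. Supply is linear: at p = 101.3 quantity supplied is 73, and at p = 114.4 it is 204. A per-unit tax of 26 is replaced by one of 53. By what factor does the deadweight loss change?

Demand slope = (86.4 − 138.8)/(204 − 73) = −0.4, so p = 168 − 0.4q.
Supply slope = (114.4 − 101.3)/(204 − 73) = 0.1, so p = 94 + 0.1q.
Competitive equilibrium: 168 − 0.4q = 94 + 0.1q → q* = 148, p* = 108.8.
For a per-unit tax t: Δq = t/0.5, so DWL = ½·t·(t/0.5) = t²/1.
At t = 26: DWL = 676. At t = 53: DWL = 2809.
Ratio = (53/26)² = 4.155.

4.155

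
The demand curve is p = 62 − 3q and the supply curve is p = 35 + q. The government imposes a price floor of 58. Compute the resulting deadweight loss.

Competitive equilibrium: 62 − 3q = 35 + q → q* = 6.75, p* = 41.75.
At the floor p = 58, quantity demanded = (62 − 58)/3 = 1.3333.
Sellers' marginal cost at q' = 1.3333: 35 + 1·1.3333 = 36.3333.
Δq = 6.75 − 1.3333 = 5.4167; wedge = 58 − 36.3333 = 21.6667.
DWL = ½ × 5.4167 × 21.6667 = 58.68.

58.68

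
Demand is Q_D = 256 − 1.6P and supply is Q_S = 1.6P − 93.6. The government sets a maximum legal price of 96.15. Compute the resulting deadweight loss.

274.576

In inverse form: demand P = 160 − 0.625Q, supply P = 58.5 + 0.625Q.
Competitive equilibrium: 160 − 0.625Q = 58.5 + 0.625Q → Q* = 81.2, P* = 109.25.
At the ceiling P = 96.15, quantity supplied = (96.15 − 58.5)/0.625 = 60.24.
Willingness to pay at Q' = 60.24: 160 − 0.625·60.24 = 122.35.
ΔQ = 81.2 − 60.24 = 20.96; wedge = 122.35 − 96.15 = 26.2.
DWL = ½ × 20.96 × 26.2 = 274.576.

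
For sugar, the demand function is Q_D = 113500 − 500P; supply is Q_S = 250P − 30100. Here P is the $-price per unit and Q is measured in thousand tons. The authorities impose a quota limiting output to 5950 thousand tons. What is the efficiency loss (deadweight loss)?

In inverse form: demand P = 227 − 0.002Q, supply P = 120.4 + 0.004Q.
Competitive equilibrium: 227 − 0.002Q = 120.4 + 0.004Q → Q* = 17766.6667, P* = 191.4667.
At Q = 5950: demand price = 227 − 0.002·5950 = 215.1; supply price = 120.4 + 0.004·5950 = 144.2.
ΔQ = 17766.6667 − 5950 = 11816.6667; wedge = 215.1 − 144.2 = 70.9.
Welfare loss = ½ × 11816.6667 × 70.9 = $418900.83 thousand.

$418900.83 thousand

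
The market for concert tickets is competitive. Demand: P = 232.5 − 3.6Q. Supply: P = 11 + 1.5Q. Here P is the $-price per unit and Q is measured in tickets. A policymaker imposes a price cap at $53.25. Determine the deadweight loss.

Competitive equilibrium: 232.5 − 3.6Q = 11 + 1.5Q → Q* = 43.4314, P* = 76.1471.
At the ceiling P = 53.25, quantity supplied = (53.25 − 11)/1.5 = 28.1667.
Willingness to pay at Q' = 28.1667: 232.5 − 3.6·28.1667 = 131.0999.
ΔQ = 43.4314 − 28.1667 = 15.2647; wedge = 131.0999 − 53.25 = 77.8499.
Deadweight loss = ½ × 15.2647 × 77.8499 = $594.18.

$594.18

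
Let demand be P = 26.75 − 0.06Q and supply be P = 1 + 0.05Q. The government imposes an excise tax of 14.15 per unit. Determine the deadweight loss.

910.10

Competitive equilibrium: 26.75 − 0.06Q = 1 + 0.05Q → Q* = 234.0909, P* = 12.7045.
With the tax, the buyer price exceeds the seller price by 14.15: (26.75 − 0.06Q) − (1 + 0.05Q) = 14.15 → Q' = 105.4545.
ΔQ = 234.0909 − 105.4545 = 128.6364; the wedge equals the tax, 14.15.
Welfare loss = ½ × 128.6364 × 14.15 = 910.10.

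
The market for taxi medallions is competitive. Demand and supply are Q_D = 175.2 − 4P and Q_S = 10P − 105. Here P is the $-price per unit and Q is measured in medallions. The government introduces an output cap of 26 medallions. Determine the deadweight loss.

$836.63

In inverse form: demand P = 43.8 − 0.25Q, supply P = 10.5 + 0.1Q.
Competitive equilibrium: 43.8 − 0.25Q = 10.5 + 0.1Q → Q* = 95.1429, P* = 20.0143.
At Q = 26: demand price = 43.8 − 0.25·26 = 37.3; supply price = 10.5 + 0.1·26 = 13.1.
ΔQ = 95.1429 − 26 = 69.1429; wedge = 37.3 − 13.1 = 24.2.
The triangle = ½ × 69.1429 × 24.2 = $836.63.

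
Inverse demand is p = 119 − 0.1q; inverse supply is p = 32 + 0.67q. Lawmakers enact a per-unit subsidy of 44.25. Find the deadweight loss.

1271.47

Competitive equilibrium: 119 − 0.1q = 32 + 0.67q → q* = 112.987, p* = 107.7013.
The subsidy lowers effective supply by 44.25: p = 0.67q − 12.25.
New quantity: 119 − 0.1q = 0.67q − 12.25 → q' = 170.4545.
Overproduction Δq = 170.4545 − 112.987 = 57.4675; wedge = subsidy = 44.25.
Welfare loss = ½ × 57.4675 × 44.25 = 1271.47.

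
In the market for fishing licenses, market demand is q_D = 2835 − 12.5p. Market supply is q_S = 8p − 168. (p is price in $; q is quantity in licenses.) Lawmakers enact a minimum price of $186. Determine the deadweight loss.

$25003.81

In inverse form: demand p = 226.8 − 0.08q, supply p = 21 + 0.125q.
Competitive equilibrium: 226.8 − 0.08q = 21 + 0.125q → q* = 1003.9024, p* = 146.4878.
At the floor p = 186, quantity demanded = (226.8 − 186)/0.08 = 510.
Sellers' marginal cost at q' = 510: 21 + 0.125·510 = 84.75.
Δq = 1003.9024 − 510 = 493.9024; wedge = 186 − 84.75 = 101.25.
Deadweight loss = ½ × 493.9024 × 101.25 = $25003.81.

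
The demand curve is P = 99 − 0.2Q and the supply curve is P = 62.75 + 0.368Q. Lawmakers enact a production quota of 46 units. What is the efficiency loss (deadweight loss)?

Competitive equilibrium: 99 − 0.2Q = 62.75 + 0.368Q → Q* = 63.8204, P* = 86.2359.
At Q = 46: demand price = 99 − 0.2·46 = 89.8; supply price = 62.75 + 0.368·46 = 79.678.
ΔQ = 63.8204 − 46 = 17.8204; wedge = 89.8 − 79.678 = 10.122.
DWL = ½ × 17.8204 × 10.122 = 90.19.

90.19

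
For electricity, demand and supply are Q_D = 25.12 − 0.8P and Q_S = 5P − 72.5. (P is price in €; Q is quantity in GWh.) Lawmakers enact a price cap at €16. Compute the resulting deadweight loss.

€12.52

In inverse form: demand P = 31.4 − 1.25Q, supply P = 14.5 + 0.2Q.
Competitive equilibrium: 31.4 − 1.25Q = 14.5 + 0.2Q → Q* = 11.6552, P* = 16.831.
At the ceiling P = 16, quantity supplied = (16 − 14.5)/0.2 = 7.5.
Willingness to pay at Q' = 7.5: 31.4 − 1.25·7.5 = 22.025.
ΔQ = 11.6552 − 7.5 = 4.1552; wedge = 22.025 − 16 = 6.025.
DWL = ½ × 4.1552 × 6.025 = €12.52.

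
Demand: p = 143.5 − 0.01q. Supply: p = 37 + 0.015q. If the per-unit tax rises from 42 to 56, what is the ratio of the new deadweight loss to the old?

Competitive equilibrium: 143.5 − 0.01q = 37 + 0.015q → q* = 4260, p* = 100.9.
For a per-unit tax t: Δq = t/0.025, so DWL = ½·t·(t/0.025) = t²/0.05.
At t = 42: DWL = 35280. At t = 56: DWL = 62720.
Ratio = (56/42)² = 1.778.

1.778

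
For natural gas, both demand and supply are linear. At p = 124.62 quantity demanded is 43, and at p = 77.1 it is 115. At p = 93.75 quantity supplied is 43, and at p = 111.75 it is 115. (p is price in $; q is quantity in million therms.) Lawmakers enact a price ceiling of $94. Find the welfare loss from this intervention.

Demand slope = (77.1 − 124.62)/(115 − 43) = −0.66, so p = 153 − 0.66q.
Supply slope = (111.75 − 93.75)/(115 − 43) = 0.25, so p = 83 + 0.25q.
Competitive equilibrium: 153 − 0.66q = 83 + 0.25q → q* = 76.9231, p* = 102.2308.
At the ceiling p = 94, quantity supplied = (94 − 83)/0.25 = 44.
Willingness to pay at q' = 44: 153 − 0.66·44 = 123.96.
Δq = 76.9231 − 44 = 32.9231; wedge = 123.96 − 94 = 29.96.
Deadweight loss = ½ × 32.9231 × 29.96 = $493.19 million.

$493.19 million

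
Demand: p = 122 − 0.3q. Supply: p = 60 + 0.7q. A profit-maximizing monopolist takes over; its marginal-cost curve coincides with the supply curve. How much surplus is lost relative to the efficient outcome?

102.36

Competitive equilibrium: 122 − 0.3q = 60 + 0.7q → q* = 62, p* = 103.4.
Marginal revenue: MR = 122 − 0.6q. Set MR = MC: 122 − 0.6q = 60 + 0.7q → q_m = 47.6923.
Price p_m = 122 − 0.3·47.6923 = 107.6923; MC(q_m) = 60 + 0.7·47.6923 = 93.3846.
Competitive q* = 62, so Δq = 14.3077; wedge = 107.6923 − 93.3846 = 14.3077.
Deadweight loss = ½ × 14.3077 × 14.3077 = 102.36.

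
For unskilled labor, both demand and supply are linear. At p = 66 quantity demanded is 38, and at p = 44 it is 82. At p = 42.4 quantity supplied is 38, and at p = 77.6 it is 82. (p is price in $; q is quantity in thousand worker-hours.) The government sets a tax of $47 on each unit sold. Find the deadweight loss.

$849.62 thousand

Demand slope = (44 − 66)/(82 − 38) = −0.5, so p = 85 − 0.5q.
Supply slope = (77.6 − 42.4)/(82 − 38) = 0.8, so p = 12 + 0.8q.
Competitive equilibrium: 85 − 0.5q = 12 + 0.8q → q* = 56.15385, p* = 56.92308.
With the tax, the buyer price exceeds the seller price by 47: (85 − 0.5q) − (12 + 0.8q) = 47 → q' = 20.
Δq = 56.15385 − 20 = 36.15385; the wedge equals the tax, 47.
The triangle = ½ × 36.15385 × 47 = $849.62 thousand.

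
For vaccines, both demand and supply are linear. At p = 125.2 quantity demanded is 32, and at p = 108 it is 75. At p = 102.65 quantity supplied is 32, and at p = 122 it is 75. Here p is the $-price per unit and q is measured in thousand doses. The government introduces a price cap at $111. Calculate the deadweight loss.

$27.02 thousand

Demand slope = (108 − 125.2)/(75 − 32) = −0.4, so p = 138 − 0.4q.
Supply slope = (122 − 102.65)/(75 − 32) = 0.45, so p = 88.25 + 0.45q.
Competitive equilibrium: 138 − 0.4q = 88.25 + 0.45q → q* = 58.5294, p* = 114.5882.
At the ceiling p = 111, quantity supplied = (111 − 88.25)/0.45 = 50.5556.
Willingness to pay at q' = 50.5556: 138 − 0.4·50.5556 = 117.7778.
Δq = 58.5294 − 50.5556 = 7.9738; wedge = 117.7778 − 111 = 6.7778.
DWL = ½ × 7.9738 × 6.7778 = $27.02 thousand.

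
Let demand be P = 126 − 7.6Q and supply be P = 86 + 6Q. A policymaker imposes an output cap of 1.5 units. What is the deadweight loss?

14.12

Competitive equilibrium: 126 − 7.6Q = 86 + 6Q → Q* = 2.9412, P* = 103.6471.
At Q = 1.5: demand price = 126 − 7.6·1.5 = 114.6; supply price = 86 + 6·1.5 = 95.
ΔQ = 2.9412 − 1.5 = 1.4412; wedge = 114.6 − 95 = 19.6.
The triangle = ½ × 1.4412 × 19.6 = 14.12.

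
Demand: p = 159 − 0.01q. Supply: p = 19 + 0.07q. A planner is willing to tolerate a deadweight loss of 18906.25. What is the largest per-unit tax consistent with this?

Competitive equilibrium: 159 − 0.01q = 19 + 0.07q → q* = 1750, p* = 141.5.
A tax t gives Δq = t/0.08 and wedge t, so DWL = t²/0.16.
t²/0.16 = 18906.25 → t² = 3025 → t = 55.

55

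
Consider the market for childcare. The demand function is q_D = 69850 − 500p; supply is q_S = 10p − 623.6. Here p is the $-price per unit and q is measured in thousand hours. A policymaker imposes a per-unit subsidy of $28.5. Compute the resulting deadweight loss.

In inverse form: demand p = 139.7 − 0.002q, supply p = 62.36 + 0.1q.
Competitive equilibrium: 139.7 − 0.002q = 62.36 + 0.1q → q* = 758.2353, p* = 138.1835.
The subsidy lowers effective supply by 28.5: p = 33.86 + 0.1q.
New quantity: 139.7 − 0.002q = 33.86 + 0.1q → q' = 1037.6471.
Overproduction Δq = 1037.6471 − 758.2353 = 279.4118; wedge = subsidy = 28.5.
Welfare loss = ½ × 279.4118 × 28.5 = $3981.62 thousand.

$3981.62 thousand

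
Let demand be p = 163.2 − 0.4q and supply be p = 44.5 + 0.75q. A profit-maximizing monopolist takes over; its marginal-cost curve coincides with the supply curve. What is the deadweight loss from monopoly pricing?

Competitive equilibrium: 163.2 − 0.4q = 44.5 + 0.75q → q* = 103.2174, p* = 121.913.
Marginal revenue: MR = 163.2 − 0.8q. Set MR = MC: 163.2 − 0.8q = 44.5 + 0.75q → q_m = 76.5806.
Price p_m = 163.2 − 0.4·76.5806 = 132.5678; MC(q_m) = 44.5 + 0.75·76.5806 = 101.9355.
Competitive q* = 103.2174, so Δq = 26.6368; wedge = 132.5678 − 101.9355 = 30.6323.
DWL = ½ × 26.6368 × 30.6323 = 407.97.

407.97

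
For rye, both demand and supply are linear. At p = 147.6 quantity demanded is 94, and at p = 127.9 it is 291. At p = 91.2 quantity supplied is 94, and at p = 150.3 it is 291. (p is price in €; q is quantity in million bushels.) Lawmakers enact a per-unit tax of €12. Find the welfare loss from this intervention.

€180 million

Demand slope = (127.9 − 147.6)/(291 − 94) = −0.1, so p = 157 − 0.1q.
Supply slope = (150.3 − 91.2)/(291 − 94) = 0.3, so p = 63 + 0.3q.
Competitive equilibrium: 157 − 0.1q = 63 + 0.3q → q* = 235, p* = 133.5.
With the tax, the buyer price exceeds the seller price by 12: (157 − 0.1q) − (63 + 0.3q) = 12 → q' = 205.
Δq = 235 − 205 = 30; the wedge equals the tax, 12.
Deadweight loss = ½ × 30 × 12 = €180 million.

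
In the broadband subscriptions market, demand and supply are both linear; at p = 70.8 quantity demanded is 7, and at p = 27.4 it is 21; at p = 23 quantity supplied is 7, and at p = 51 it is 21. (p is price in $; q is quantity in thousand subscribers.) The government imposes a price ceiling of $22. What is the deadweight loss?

Demand slope = (27.4 − 70.8)/(21 − 7) = −3.1, so p = 92.5 − 3.1q.
Supply slope = (51 − 23)/(21 − 7) = 2, so p = 9 + 2q.
Competitive equilibrium: 92.5 − 3.1q = 9 + 2q → q* = 16.3725, p* = 41.7451.
At the ceiling p = 22, quantity supplied = (22 − 9)/2 = 6.5.
Willingness to pay at q' = 6.5: 92.5 − 3.1·6.5 = 72.35.
Δq = 16.3725 − 6.5 = 9.8725; wedge = 72.35 − 22 = 50.35.
Deadweight loss = ½ × 9.8725 × 50.35 = $248.54 thousand.

$248.54 thousand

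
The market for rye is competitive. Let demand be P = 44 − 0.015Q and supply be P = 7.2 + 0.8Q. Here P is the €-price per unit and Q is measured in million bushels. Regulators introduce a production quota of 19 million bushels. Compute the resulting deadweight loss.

€278.73 million

Competitive equilibrium: 44 − 0.015Q = 7.2 + 0.8Q → Q* = 45.1534, P* = 43.3227.
At Q = 19: demand price = 44 − 0.015·19 = 43.715; supply price = 7.2 + 0.8·19 = 22.4.
ΔQ = 45.1534 − 19 = 26.1534; wedge = 43.715 − 22.4 = 21.315.
DWL = ½ × 26.1534 × 21.315 = €278.73 million.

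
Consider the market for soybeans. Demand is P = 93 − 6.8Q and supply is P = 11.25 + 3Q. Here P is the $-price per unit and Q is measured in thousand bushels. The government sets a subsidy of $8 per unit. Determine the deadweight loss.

Competitive equilibrium: 93 − 6.8Q = 11.25 + 3Q → Q* = 8.3418, P* = 36.2755.
The subsidy lowers effective supply by 8: P = 3.25 + 3Q.
New quantity: 93 − 6.8Q = 3.25 + 3Q → Q' = 9.1582.
Overproduction ΔQ = 9.1582 − 8.3418 = 0.8164; wedge = subsidy = 8.
DWL = ½ × 0.8164 × 8 = $3.27 thousand.

$3.27 thousand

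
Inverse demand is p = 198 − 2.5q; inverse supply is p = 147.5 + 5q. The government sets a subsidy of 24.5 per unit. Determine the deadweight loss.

40.02

Competitive equilibrium: 198 − 2.5q = 147.5 + 5q → q* = 6.7333, p* = 181.1667.
The subsidy lowers effective supply by 24.5: p = 123 + 5q.
New quantity: 198 − 2.5q = 123 + 5q → q' = 10.
Overproduction Δq = 10 − 6.7333 = 3.2667; wedge = subsidy = 24.5.
Welfare loss = ½ × 3.2667 × 24.5 = 40.02.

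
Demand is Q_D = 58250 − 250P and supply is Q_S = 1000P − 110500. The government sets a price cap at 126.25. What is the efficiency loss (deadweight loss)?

In inverse form: demand P = 233 − 0.004Q, supply P = 110.5 + 0.001Q.
Competitive equilibrium: 233 − 0.004Q = 110.5 + 0.001Q → Q* = 24500, P* = 135.
At the ceiling P = 126.25, quantity supplied = (126.25 − 110.5)/0.001 = 15750.
Willingness to pay at Q' = 15750: 233 − 0.004·15750 = 170.
ΔQ = 24500 − 15750 = 8750; wedge = 170 − 126.25 = 43.75.
Welfare loss = ½ × 8750 × 43.75 = 191406.25.

191406.25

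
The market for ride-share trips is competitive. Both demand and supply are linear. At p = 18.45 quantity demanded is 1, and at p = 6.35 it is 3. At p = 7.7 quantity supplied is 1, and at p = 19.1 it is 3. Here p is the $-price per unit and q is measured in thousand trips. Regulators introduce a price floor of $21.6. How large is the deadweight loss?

$12.11 thousand

Demand slope = (6.35 − 18.45)/(3 − 1) = −6.05, so p = 24.5 − 6.05q.
Supply slope = (19.1 − 7.7)/(3 − 1) = 5.7, so p = 2 + 5.7q.
Competitive equilibrium: 24.5 − 6.05q = 2 + 5.7q → q* = 1.9149, p* = 12.9149.
At the floor p = 21.6, quantity demanded = (24.5 − 21.6)/6.05 = 0.4793.
Sellers' marginal cost at q' = 0.4793: 2 + 5.7·0.4793 = 4.732.
Δq = 1.9149 − 0.4793 = 1.4356; wedge = 21.6 − 4.732 = 16.868.
Deadweight loss = ½ × 1.4356 × 16.868 = $12.11 thousand.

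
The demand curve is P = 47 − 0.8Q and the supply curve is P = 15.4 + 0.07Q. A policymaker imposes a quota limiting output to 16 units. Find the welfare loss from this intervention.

Competitive equilibrium: 47 − 0.8Q = 15.4 + 0.07Q → Q* = 36.32184, P* = 17.94253.
At Q = 16: demand price = 47 − 0.8·16 = 34.2; supply price = 15.4 + 0.07·16 = 16.52.
ΔQ = 36.32184 − 16 = 20.32184; wedge = 34.2 − 16.52 = 17.68.
Deadweight loss = ½ × 20.32184 × 17.68 = 179.65.

179.65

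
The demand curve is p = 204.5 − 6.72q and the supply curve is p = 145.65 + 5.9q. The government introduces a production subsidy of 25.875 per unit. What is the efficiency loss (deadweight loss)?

26.53

Competitive equilibrium: 204.5 − 6.72q = 145.65 + 5.9q → q* = 4.6632, p* = 173.1631.
The subsidy lowers effective supply by 25.875: p = 119.775 + 5.9q.
New quantity: 204.5 − 6.72q = 119.775 + 5.9q → q' = 6.7135.
Overproduction Δq = 6.7135 − 4.6632 = 2.0503; wedge = subsidy = 25.875.
Welfare loss = ½ × 2.0503 × 25.875 = 26.53.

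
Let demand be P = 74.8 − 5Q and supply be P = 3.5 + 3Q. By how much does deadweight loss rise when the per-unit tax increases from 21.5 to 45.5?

Competitive equilibrium: 74.8 − 5Q = 3.5 + 3Q → Q* = 8.9125, P* = 30.2375.
For a per-unit tax t: ΔQ = t/8, so DWL = ½·t·(t/8) = t²/16.
At t = 21.5: DWL = 28.891. At t = 45.5: DWL = 129.391.
Increase = 129.391 − 28.891 = 100.50.

100.50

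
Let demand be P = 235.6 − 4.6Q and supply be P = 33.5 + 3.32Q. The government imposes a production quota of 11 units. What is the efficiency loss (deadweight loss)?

834.62

Competitive equilibrium: 235.6 − 4.6Q = 33.5 + 3.32Q → Q* = 25.5177, P* = 118.2187.
At Q = 11: demand price = 235.6 − 4.6·11 = 185; supply price = 33.5 + 3.32·11 = 70.02.
ΔQ = 25.5177 − 11 = 14.5177; wedge = 185 − 70.02 = 114.98.
The triangle = ½ × 14.5177 × 114.98 = 834.62.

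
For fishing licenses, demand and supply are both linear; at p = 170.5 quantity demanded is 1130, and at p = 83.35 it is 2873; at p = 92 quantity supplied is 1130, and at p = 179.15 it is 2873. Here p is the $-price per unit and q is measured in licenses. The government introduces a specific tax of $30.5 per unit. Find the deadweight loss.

$4651.25

Demand slope = (83.35 − 170.5)/(2873 − 1130) = −0.05, so p = 227 − 0.05q.
Supply slope = (179.15 − 92)/(2873 − 1130) = 0.05, so p = 35.5 + 0.05q.
Competitive equilibrium: 227 − 0.05q = 35.5 + 0.05q → q* = 1915, p* = 131.25.
With the tax, the buyer price exceeds the seller price by 30.5: (227 − 0.05q) − (35.5 + 0.05q) = 30.5 → q' = 1610.
Δq = 1915 − 1610 = 305; the wedge equals the tax, 30.5.
Deadweight loss = ½ × 305 × 30.5 = $4651.25.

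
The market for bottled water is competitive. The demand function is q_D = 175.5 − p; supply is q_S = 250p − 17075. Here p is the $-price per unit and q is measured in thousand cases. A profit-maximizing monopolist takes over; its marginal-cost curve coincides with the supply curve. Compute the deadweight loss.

In inverse form: demand p = 175.5 − q, supply p = 68.3 + 0.004q.
Competitive equilibrium: 175.5 − q = 68.3 + 0.004q → q* = 106.7729, p* = 68.7271.
Marginal revenue: MR = 175.5 − 2q. Set MR = MC: 175.5 − 2q = 68.3 + 0.004q → q_m = 53.493.
Price p_m = 175.5 − 1·53.493 = 122.007; MC(q_m) = 68.3 + 0.004·53.493 = 68.514.
Competitive q* = 106.7729, so Δq = 53.2799; wedge = 122.007 − 68.514 = 53.493.
Deadweight loss = ½ × 53.2799 × 53.493 = $1425.05 thousand.

$1425.05 thousand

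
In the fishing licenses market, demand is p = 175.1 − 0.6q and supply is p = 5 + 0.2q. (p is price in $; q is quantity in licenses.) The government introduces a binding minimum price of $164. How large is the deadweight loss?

$15073.81

Competitive equilibrium: 175.1 − 0.6q = 5 + 0.2q → q* = 212.625, p* = 47.525.
At the floor p = 164, quantity demanded = (175.1 − 164)/0.6 = 18.5.
Sellers' marginal cost at q' = 18.5: 5 + 0.2·18.5 = 8.7.
Δq = 212.625 − 18.5 = 194.125; wedge = 164 − 8.7 = 155.3.
Welfare loss = ½ × 194.125 × 155.3 = $15073.81.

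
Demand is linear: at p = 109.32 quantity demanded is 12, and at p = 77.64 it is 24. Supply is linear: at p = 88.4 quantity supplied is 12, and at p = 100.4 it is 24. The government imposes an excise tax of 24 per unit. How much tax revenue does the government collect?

Demand slope = (77.64 − 109.32)/(24 − 12) = −2.64, so p = 141 − 2.64q.
Supply slope = (100.4 − 88.4)/(24 − 12) = 1, so p = 76.4 + q.
Competitive equilibrium: 141 − 2.64q = 76.4 + q → q* = 17.7473, p* = 94.1473.
With the tax, the buyer price exceeds the seller price by 24: (141 − 2.64q) − (76.4 + q) = 24 → q' = 11.1538.
Tax revenue = 24 × 11.1538 = 267.69.

267.69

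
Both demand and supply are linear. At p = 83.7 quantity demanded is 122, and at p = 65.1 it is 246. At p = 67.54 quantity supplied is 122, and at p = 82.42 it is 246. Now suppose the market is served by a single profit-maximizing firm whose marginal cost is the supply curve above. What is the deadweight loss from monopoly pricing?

Demand slope = (65.1 − 83.7)/(246 − 122) = −0.15, so p = 102 − 0.15q.
Supply slope = (82.42 − 67.54)/(246 − 122) = 0.12, so p = 52.9 + 0.12q.
Competitive equilibrium: 102 − 0.15q = 52.9 + 0.12q → q* = 181.8519, p* = 74.7222.
Marginal revenue: MR = 102 − 0.3q. Set MR = MC: 102 − 0.3q = 52.9 + 0.12q → q_m = 116.9048.
Price p_m = 102 − 0.15·116.9048 = 84.4643; MC(q_m) = 52.9 + 0.12·116.9048 = 66.9286.
Competitive q* = 181.8519, so Δq = 64.9471; wedge = 84.4643 − 66.9286 = 17.5357.
The triangle = ½ × 64.9471 × 17.5357 = 569.45.

569.45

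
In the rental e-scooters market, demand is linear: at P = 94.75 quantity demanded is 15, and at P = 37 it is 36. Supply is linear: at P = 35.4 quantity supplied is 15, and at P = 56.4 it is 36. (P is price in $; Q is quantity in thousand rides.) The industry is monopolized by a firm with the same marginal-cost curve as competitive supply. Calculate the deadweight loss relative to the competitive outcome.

$318.93 thousand

Demand slope = (37 − 94.75)/(36 − 15) = −2.75, so P = 136 − 2.75Q.
Supply slope = (56.4 − 35.4)/(36 − 15) = 1, so P = 20.4 + Q.
Competitive equilibrium: 136 − 2.75Q = 20.4 + Q → Q* = 30.8267, P* = 51.2267.
Marginal revenue: MR = 136 − 5.5Q. Set MR = MC: 136 − 5.5Q = 20.4 + Q → Q_m = 17.7846.
Price P_m = 136 − 2.75·17.7846 = 87.0924; MC(Q_m) = 20.4 + 1·17.7846 = 38.1846.
Competitive Q* = 30.8267, so ΔQ = 13.0421; wedge = 87.0924 − 38.1846 = 48.9078.
Welfare loss = ½ × 13.0421 × 48.9078 = $318.93 thousand.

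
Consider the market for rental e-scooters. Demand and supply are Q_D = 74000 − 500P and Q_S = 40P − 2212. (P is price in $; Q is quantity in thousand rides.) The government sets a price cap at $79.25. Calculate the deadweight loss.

$82718.214 thousand

In inverse form: demand P = 148 − 0.002Q, supply P = 55.3 + 0.025Q.
Competitive equilibrium: 148 − 0.002Q = 55.3 + 0.025Q → Q* = 3433.33333, P* = 141.13333.
At the ceiling P = 79.25, quantity supplied = (79.25 − 55.3)/0.025 = 958.
Willingness to pay at Q' = 958: 148 − 0.002·958 = 146.084.
ΔQ = 3433.33333 − 958 = 2475.33333; wedge = 146.084 − 79.25 = 66.834.
The triangle = ½ × 2475.33333 × 66.834 = $82718.214 thousand.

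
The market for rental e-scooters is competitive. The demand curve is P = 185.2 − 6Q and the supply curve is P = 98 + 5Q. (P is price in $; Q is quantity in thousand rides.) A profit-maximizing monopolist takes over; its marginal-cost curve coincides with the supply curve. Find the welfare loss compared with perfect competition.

Competitive equilibrium: 185.2 − 6Q = 98 + 5Q → Q* = 7.9273, P* = 137.6364.
Marginal revenue: MR = 185.2 − 12Q. Set MR = MC: 185.2 − 12Q = 98 + 5Q → Q_m = 5.1294.
Price P_m = 185.2 − 6·5.1294 = 154.4236; MC(Q_m) = 98 + 5·5.1294 = 123.647.
Competitive Q* = 7.9273, so ΔQ = 2.7979; wedge = 154.4236 − 123.647 = 30.7766.
The triangle = ½ × 2.7979 × 30.7766 = $43.05 thousand.

$43.05 thousand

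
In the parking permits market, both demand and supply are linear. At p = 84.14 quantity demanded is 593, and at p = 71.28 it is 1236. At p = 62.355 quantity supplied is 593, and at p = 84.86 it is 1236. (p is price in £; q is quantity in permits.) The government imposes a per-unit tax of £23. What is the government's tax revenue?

Demand slope = (71.28 − 84.14)/(1236 − 593) = −0.02, so p = 96 − 0.02q.
Supply slope = (84.86 − 62.355)/(1236 − 593) = 0.035, so p = 41.6 + 0.035q.
Competitive equilibrium: 96 − 0.02q = 41.6 + 0.035q → q* = 989.0909, p* = 76.2182.
With the tax, the buyer price exceeds the seller price by 23: (96 − 0.02q) − (41.6 + 0.035q) = 23 → q' = 570.9091.
Tax revenue = 23 × 570.9091 = £13130.91.

£13130.91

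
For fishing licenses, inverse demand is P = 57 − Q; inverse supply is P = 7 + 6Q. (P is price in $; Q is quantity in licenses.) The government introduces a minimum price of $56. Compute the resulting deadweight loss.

$132.07

Competitive equilibrium: 57 − Q = 7 + 6Q → Q* = 7.1429, P* = 49.8571.
At the floor P = 56, quantity demanded = (57 − 56)/1 = 1.
Sellers' marginal cost at Q' = 1: 7 + 6·1 = 13.
ΔQ = 7.1429 − 1 = 6.1429; wedge = 56 − 13 = 43.
The triangle = ½ × 6.1429 × 43 = $132.07.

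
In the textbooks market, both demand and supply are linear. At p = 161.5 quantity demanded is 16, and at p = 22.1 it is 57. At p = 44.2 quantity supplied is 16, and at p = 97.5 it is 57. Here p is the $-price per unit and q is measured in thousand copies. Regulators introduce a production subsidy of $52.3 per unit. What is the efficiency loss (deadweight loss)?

Demand slope = (22.1 − 161.5)/(57 − 16) = −3.4, so p = 215.9 − 3.4q.
Supply slope = (97.5 − 44.2)/(57 − 16) = 1.3, so p = 23.4 + 1.3q.
Competitive equilibrium: 215.9 − 3.4q = 23.4 + 1.3q → q* = 40.9574, p* = 76.6447.
The subsidy lowers effective supply by 52.3: p = 1.3q − 28.9.
New quantity: 215.9 − 3.4q = 1.3q − 28.9 → q' = 52.0851.
Overproduction Δq = 52.0851 − 40.9574 = 11.1277; wedge = subsidy = 52.3.
Welfare loss = ½ × 11.1277 × 52.3 = $290.99 thousand.

$290.99 thousand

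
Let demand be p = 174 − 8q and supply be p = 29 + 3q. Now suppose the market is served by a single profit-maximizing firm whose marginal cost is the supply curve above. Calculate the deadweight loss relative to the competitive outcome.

Competitive equilibrium: 174 − 8q = 29 + 3q → q* = 13.1818, p* = 68.5455.
Marginal revenue: MR = 174 − 16q. Set MR = MC: 174 − 16q = 29 + 3q → q_m = 7.6316.
Price p_m = 174 − 8·7.6316 = 112.9472; MC(q_m) = 29 + 3·7.6316 = 51.8948.
Competitive q* = 13.1818, so Δq = 5.5502; wedge = 112.9472 − 51.8948 = 61.0524.
Welfare loss = ½ × 5.5502 × 61.0524 = 169.43.

169.43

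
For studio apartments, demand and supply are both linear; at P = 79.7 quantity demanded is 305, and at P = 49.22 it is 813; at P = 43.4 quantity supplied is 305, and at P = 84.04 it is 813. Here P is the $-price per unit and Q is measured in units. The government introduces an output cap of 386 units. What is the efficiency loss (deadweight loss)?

Demand slope = (49.22 − 79.7)/(813 − 305) = −0.06, so P = 98 − 0.06Q.
Supply slope = (84.04 − 43.4)/(813 − 305) = 0.08, so P = 19 + 0.08Q.
Competitive equilibrium: 98 − 0.06Q = 19 + 0.08Q → Q* = 564.2857, P* = 64.1429.
At Q = 386: demand price = 98 − 0.06·386 = 74.84; supply price = 19 + 0.08·386 = 49.88.
ΔQ = 564.2857 − 386 = 178.2857; wedge = 74.84 − 49.88 = 24.96.
Welfare loss = ½ × 178.2857 × 24.96 = $2225.01.

$2225.01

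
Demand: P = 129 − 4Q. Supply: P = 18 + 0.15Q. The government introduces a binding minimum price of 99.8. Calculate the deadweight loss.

784.73

Competitive equilibrium: 129 − 4Q = 18 + 0.15Q → Q* = 26.74699, P* = 22.01205.
At the floor P = 99.8, quantity demanded = (129 − 99.8)/4 = 7.3.
Sellers' marginal cost at Q' = 7.3: 18 + 0.15·7.3 = 19.095.
ΔQ = 26.74699 − 7.3 = 19.44699; wedge = 99.8 − 19.095 = 80.705.
Welfare loss = ½ × 19.44699 × 80.705 = 784.73.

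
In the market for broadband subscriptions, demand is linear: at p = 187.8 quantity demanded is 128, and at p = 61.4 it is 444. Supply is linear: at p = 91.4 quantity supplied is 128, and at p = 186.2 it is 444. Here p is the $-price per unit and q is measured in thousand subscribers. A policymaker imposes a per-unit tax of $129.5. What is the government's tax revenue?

$10452.50 thousand

Demand slope = (61.4 − 187.8)/(444 − 128) = −0.4, so p = 239 − 0.4q.
Supply slope = (186.2 − 91.4)/(444 − 128) = 0.3, so p = 53 + 0.3q.
Competitive equilibrium: 239 − 0.4q = 53 + 0.3q → q* = 265.7143, p* = 132.7143.
With the tax, the buyer price exceeds the seller price by 129.5: (239 − 0.4q) − (53 + 0.3q) = 129.5 → q' = 80.7143.
Tax revenue = 129.5 × 80.7143 = $10452.50 thousand.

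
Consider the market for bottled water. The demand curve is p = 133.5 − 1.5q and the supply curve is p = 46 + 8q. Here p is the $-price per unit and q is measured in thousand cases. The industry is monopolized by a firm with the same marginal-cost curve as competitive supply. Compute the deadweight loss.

$7.49 thousand

Competitive equilibrium: 133.5 − 1.5q = 46 + 8q → q* = 9.2105, p* = 119.6842.
Marginal revenue: MR = 133.5 − 3q. Set MR = MC: 133.5 − 3q = 46 + 8q → q_m = 7.9545.
Price p_m = 133.5 − 1.5·7.9545 = 121.5683; MC(q_m) = 46 + 8·7.9545 = 109.636.
Competitive q* = 9.2105, so Δq = 1.256; wedge = 121.5683 − 109.636 = 11.9323.
Deadweight loss = ½ × 1.256 × 11.9323 = $7.49 thousand.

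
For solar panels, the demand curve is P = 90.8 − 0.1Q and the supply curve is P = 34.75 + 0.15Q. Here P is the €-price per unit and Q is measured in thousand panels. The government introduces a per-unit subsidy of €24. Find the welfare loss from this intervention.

€1152 thousand

Competitive equilibrium: 90.8 − 0.1Q = 34.75 + 0.15Q → Q* = 224.2, P* = 68.38.
The subsidy lowers effective supply by 24: P = 10.75 + 0.15Q.
New quantity: 90.8 − 0.1Q = 10.75 + 0.15Q → Q' = 320.2.
Overproduction ΔQ = 320.2 − 224.2 = 96; wedge = subsidy = 24.
Welfare loss = ½ × 96 × 24 = €1152 thousand.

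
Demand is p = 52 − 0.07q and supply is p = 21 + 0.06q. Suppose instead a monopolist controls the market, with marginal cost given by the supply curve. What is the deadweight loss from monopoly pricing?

452.78

Competitive equilibrium: 52 − 0.07q = 21 + 0.06q → q* = 238.4615, p* = 35.3077.
Marginal revenue: MR = 52 − 0.14q. Set MR = MC: 52 − 0.14q = 21 + 0.06q → q_m = 155.
Price p_m = 52 − 0.07·155 = 41.15; MC(q_m) = 21 + 0.06·155 = 30.3.
Competitive q* = 238.4615, so Δq = 83.4615; wedge = 41.15 − 30.3 = 10.85.
Welfare loss = ½ × 83.4615 × 10.85 = 452.78.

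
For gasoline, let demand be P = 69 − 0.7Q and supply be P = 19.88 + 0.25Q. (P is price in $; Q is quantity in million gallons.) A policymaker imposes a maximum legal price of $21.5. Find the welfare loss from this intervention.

$971.53 million

Competitive equilibrium: 69 − 0.7Q = 19.88 + 0.25Q → Q* = 51.7053, P* = 32.8063.
At the ceiling P = 21.5, quantity supplied = (21.5 − 19.88)/0.25 = 6.48.
Willingness to pay at Q' = 6.48: 69 − 0.7·6.48 = 64.464.
ΔQ = 51.7053 − 6.48 = 45.2253; wedge = 64.464 − 21.5 = 42.964.
The triangle = ½ × 45.2253 × 42.964 = $971.53 million.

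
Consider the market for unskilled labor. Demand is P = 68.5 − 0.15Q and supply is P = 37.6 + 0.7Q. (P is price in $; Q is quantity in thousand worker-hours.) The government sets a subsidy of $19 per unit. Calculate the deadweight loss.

Competitive equilibrium: 68.5 − 0.15Q = 37.6 + 0.7Q → Q* = 36.3529, P* = 63.0471.
The subsidy lowers effective supply by 19: P = 18.6 + 0.7Q.
New quantity: 68.5 − 0.15Q = 18.6 + 0.7Q → Q' = 58.7059.
Overproduction ΔQ = 58.7059 − 36.3529 = 22.353; wedge = subsidy = 19.
DWL = ½ × 22.353 × 19 = $212.35 thousand.

$212.35 thousand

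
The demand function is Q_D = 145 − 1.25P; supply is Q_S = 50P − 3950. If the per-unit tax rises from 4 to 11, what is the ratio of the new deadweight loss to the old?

In inverse form: demand P = 116 − 0.8Q, supply P = 79 + 0.02Q.
Competitive equilibrium: 116 − 0.8Q = 79 + 0.02Q → Q* = 45.122, P* = 79.9024.
For a per-unit tax t: ΔQ = t/0.82, so DWL = ½·t·(t/0.82) = t²/1.64.
At t = 4: DWL = 9.756. At t = 11: DWL = 73.780.
Ratio = (11/4)² = 7.5625.

7.5625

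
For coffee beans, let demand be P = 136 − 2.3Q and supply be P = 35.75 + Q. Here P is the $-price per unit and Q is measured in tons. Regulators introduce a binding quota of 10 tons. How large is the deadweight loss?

Competitive equilibrium: 136 − 2.3Q = 35.75 + Q → Q* = 30.3788, P* = 66.1288.
At Q = 10: demand price = 136 − 2.3·10 = 113; supply price = 35.75 + 1·10 = 45.75.
ΔQ = 30.3788 − 10 = 20.3788; wedge = 113 − 45.75 = 67.25.
Deadweight loss = ½ × 20.3788 × 67.25 = $685.24.

$685.24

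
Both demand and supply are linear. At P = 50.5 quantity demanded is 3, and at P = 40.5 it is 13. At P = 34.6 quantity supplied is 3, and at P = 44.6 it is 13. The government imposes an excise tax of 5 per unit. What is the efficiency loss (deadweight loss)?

6.25

Demand slope = (40.5 − 50.5)/(13 − 3) = −1, so P = 53.5 − Q.
Supply slope = (44.6 − 34.6)/(13 − 3) = 1, so P = 31.6 + Q.
Competitive equilibrium: 53.5 − Q = 31.6 + Q → Q* = 10.95, P* = 42.55.
With the tax, the buyer price exceeds the seller price by 5: (53.5 − Q) − (31.6 + Q) = 5 → Q' = 8.45.
ΔQ = 10.95 − 8.45 = 2.5; the wedge equals the tax, 5.
Deadweight loss = ½ × 2.5 × 5 = 6.25.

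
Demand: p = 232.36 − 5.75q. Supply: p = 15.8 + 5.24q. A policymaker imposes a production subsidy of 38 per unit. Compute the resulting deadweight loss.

65.70

Competitive equilibrium: 232.36 − 5.75q = 15.8 + 5.24q → q* = 19.7052, p* = 119.0552.
The subsidy lowers effective supply by 38: p = 5.24q − 22.2.
New quantity: 232.36 − 5.75q = 5.24q − 22.2 → q' = 23.1629.
Overproduction Δq = 23.1629 − 19.7052 = 3.4577; wedge = subsidy = 38.
The triangle = ½ × 3.4577 × 38 = 65.70.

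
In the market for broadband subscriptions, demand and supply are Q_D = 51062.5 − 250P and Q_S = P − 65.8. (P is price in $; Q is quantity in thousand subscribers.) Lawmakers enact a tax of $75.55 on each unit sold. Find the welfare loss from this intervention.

In inverse form: demand P = 204.25 − 0.004Q, supply P = 65.8 + Q.
Competitive equilibrium: 204.25 − 0.004Q = 65.8 + Q → Q* = 137.8984, P* = 203.6984.
With the tax, the buyer price exceeds the seller price by 75.55: (204.25 − 0.004Q) − (65.8 + Q) = 75.55 → Q' = 62.6494.
ΔQ = 137.8984 − 62.6494 = 75.249; the wedge equals the tax, 75.55.
DWL = ½ × 75.249 × 75.55 = $2842.53 thousand.

$2842.53 thousand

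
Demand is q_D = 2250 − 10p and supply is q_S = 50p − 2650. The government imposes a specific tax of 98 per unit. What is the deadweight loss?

40016.67

In inverse form: demand p = 225 − 0.1q, supply p = 53 + 0.02q.
Competitive equilibrium: 225 − 0.1q = 53 + 0.02q → q* = 1433.33333, p* = 81.66667.
With the tax, the buyer price exceeds the seller price by 98: (225 − 0.1q) − (53 + 0.02q) = 98 → q' = 616.66667.
Δq = 1433.33333 − 616.66667 = 816.66666; the wedge equals the tax, 98.
Welfare loss = ½ × 816.66666 × 98 = 40016.67.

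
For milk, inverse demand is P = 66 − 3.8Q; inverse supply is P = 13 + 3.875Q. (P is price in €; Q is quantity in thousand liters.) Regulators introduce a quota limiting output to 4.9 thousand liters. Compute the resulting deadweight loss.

€15.44 thousand

Competitive equilibrium: 66 − 3.8Q = 13 + 3.875Q → Q* = 6.90554, P* = 39.75896.
At Q = 4.9: demand price = 66 − 3.8·4.9 = 47.38; supply price = 13 + 3.875·4.9 = 31.9875.
ΔQ = 6.90554 − 4.9 = 2.00554; wedge = 47.38 − 31.9875 = 15.3925.
Welfare loss = ½ × 2.00554 × 15.3925 = €15.44 thousand.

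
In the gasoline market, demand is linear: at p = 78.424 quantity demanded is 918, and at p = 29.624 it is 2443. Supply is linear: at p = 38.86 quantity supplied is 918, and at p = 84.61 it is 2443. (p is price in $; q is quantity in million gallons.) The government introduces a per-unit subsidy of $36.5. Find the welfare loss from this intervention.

$10743.95 million

Demand slope = (29.624 − 78.424)/(2443 − 918) = −0.032, so p = 107.8 − 0.032q.
Supply slope = (84.61 − 38.86)/(2443 − 918) = 0.03, so p = 11.32 + 0.03q.
Competitive equilibrium: 107.8 − 0.032q = 11.32 + 0.03q → q* = 1556.129, p* = 58.0039.
The subsidy lowers effective supply by 36.5: p = 0.03q − 25.18.
New quantity: 107.8 − 0.032q = 0.03q − 25.18 → q' = 2144.8387.
Overproduction Δq = 2144.8387 − 1556.129 = 588.7097; wedge = subsidy = 36.5.
The triangle = ½ × 588.7097 × 36.5 = $10743.95 million.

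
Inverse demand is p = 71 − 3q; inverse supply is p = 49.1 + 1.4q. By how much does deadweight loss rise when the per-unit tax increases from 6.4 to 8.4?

3.36

Competitive equilibrium: 71 − 3q = 49.1 + 1.4q → q* = 4.9773, p* = 56.0682.
For a per-unit tax t: Δq = t/4.4, so DWL = ½·t·(t/4.4) = t²/8.8.
At t = 6.4: DWL = 4.655. At t = 8.4: DWL = 8.018.
Increase = 8.018 − 4.655 = 3.36.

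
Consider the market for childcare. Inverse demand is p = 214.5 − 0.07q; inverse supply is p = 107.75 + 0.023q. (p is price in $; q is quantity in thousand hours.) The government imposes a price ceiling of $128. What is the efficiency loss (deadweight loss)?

Competitive equilibrium: 214.5 − 0.07q = 107.75 + 0.023q → q* = 1147.84946, p* = 134.15054.
At the ceiling p = 128, quantity supplied = (128 − 107.75)/0.023 = 880.43478.
Willingness to pay at q' = 880.43478: 214.5 − 0.07·880.43478 = 152.86957.
Δq = 1147.84946 − 880.43478 = 267.41468; wedge = 152.86957 − 128 = 24.86957.
DWL = ½ × 267.41468 × 24.86957 = $3325.24 thousand.

$3325.24 thousand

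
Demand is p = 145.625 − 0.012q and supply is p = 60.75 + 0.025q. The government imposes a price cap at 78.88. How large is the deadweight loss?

45526.26

Competitive equilibrium: 145.625 − 0.012q = 60.75 + 0.025q → q* = 2293.9189, p* = 118.098.
At the ceiling p = 78.88, quantity supplied = (78.88 − 60.75)/0.025 = 725.2.
Willingness to pay at q' = 725.2: 145.625 − 0.012·725.2 = 136.9226.
Δq = 2293.9189 − 725.2 = 1568.7189; wedge = 136.9226 − 78.88 = 58.0426.
DWL = ½ × 1568.7189 × 58.0426 = 45526.26.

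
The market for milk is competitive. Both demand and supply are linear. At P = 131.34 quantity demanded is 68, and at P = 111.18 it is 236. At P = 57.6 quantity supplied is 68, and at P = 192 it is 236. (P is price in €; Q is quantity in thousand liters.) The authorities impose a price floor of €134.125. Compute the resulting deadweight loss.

€4914.36 thousand

Demand slope = (111.18 − 131.34)/(236 − 68) = −0.12, so P = 139.5 − 0.12Q.
Supply slope = (192 − 57.6)/(236 − 68) = 0.8, so P = 3.2 + 0.8Q.
Competitive equilibrium: 139.5 − 0.12Q = 3.2 + 0.8Q → Q* = 148.1522, P* = 121.7217.
At the floor P = 134.125, quantity demanded = (139.5 − 134.125)/0.12 = 44.7917.
Sellers' marginal cost at Q' = 44.7917: 3.2 + 0.8·44.7917 = 39.0334.
ΔQ = 148.1522 − 44.7917 = 103.3605; wedge = 134.125 − 39.0334 = 95.0916.
Welfare loss = ½ × 103.3605 × 95.0916 = €4914.36 thousand.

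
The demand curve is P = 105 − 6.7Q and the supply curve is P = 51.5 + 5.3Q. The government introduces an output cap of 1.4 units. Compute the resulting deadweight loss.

56.12

Competitive equilibrium: 105 − 6.7Q = 51.5 + 5.3Q → Q* = 4.4583, P* = 75.1292.
At Q = 1.4: demand price = 105 − 6.7·1.4 = 95.62; supply price = 51.5 + 5.3·1.4 = 58.92.
ΔQ = 4.4583 − 1.4 = 3.0583; wedge = 95.62 − 58.92 = 36.7.
The triangle = ½ × 3.0583 × 36.7 = 56.12.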